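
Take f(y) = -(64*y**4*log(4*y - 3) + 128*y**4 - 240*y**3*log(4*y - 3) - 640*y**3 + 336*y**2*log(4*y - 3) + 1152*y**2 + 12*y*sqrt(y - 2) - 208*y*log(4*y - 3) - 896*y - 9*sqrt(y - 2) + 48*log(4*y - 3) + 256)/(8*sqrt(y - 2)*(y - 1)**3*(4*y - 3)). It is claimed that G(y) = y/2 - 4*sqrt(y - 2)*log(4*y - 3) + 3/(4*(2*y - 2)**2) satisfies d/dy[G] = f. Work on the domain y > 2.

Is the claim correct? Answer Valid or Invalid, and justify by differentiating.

Invalid: d/dy[G] - f = 1/2, which is not 0.

d/dy[G] = (16*y**4*sqrt(y - 2) - 64*y**4*log(4*y - 3) - 128*y**4 - 60*y**3*sqrt(y - 2) + 240*y**3*log(4*y - 3) + 640*y**3 + 84*y**2*sqrt(y - 2) - 336*y**2*log(4*y - 3) - 1152*y**2 - 64*y*sqrt(y - 2) + 208*y*log(4*y - 3) + 896*y + 21*sqrt(y - 2) - 48*log(4*y - 3) - 256)/(32*y**4*sqrt(y - 2) - 120*y**3*sqrt(y - 2) + 168*y**2*sqrt(y - 2) - 104*y*sqrt(y - 2) + 24*sqrt(y - 2))
d/dy[G] - f(y) = 1/2 != 0.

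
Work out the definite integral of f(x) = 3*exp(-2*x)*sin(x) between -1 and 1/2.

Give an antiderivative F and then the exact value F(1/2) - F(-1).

Antiderivative: F(x) = 3*(-2*sin(x) - cos(x))*exp(-2*x)/5; value = -6*exp(2)*sin(1)/5 - 6*exp(-1)*sin(1/2)/5 - 3*exp(-1)*cos(1/2)/5 + 3*exp(2)*cos(1)/5

Recover f(x) by differentiating a candidate F(x); any mismatch rules it out.
F(x) = 3*(-2*sin(x) - cos(x))*exp(-2*x)/5 is an antiderivative of f.
Check: d/dx[3*(-2*sin(x) - cos(x))*exp(-2*x)/5] = 3*exp(-2*x)*sin(x) = f(x).
F(1/2) = -6*exp(-1)*sin(1/2)/5 - 3*exp(-1)*cos(1/2)/5; F(-1) = -3*exp(2)*cos(1)/5 + 6*exp(2)*sin(1)/5.
Integral = F(1/2) - F(-1) = -6*exp(2)*sin(1)/5 - 6*exp(-1)*sin(1/2)/5 - 3*exp(-1)*cos(1/2)/5 + 3*exp(2)*cos(1)/5.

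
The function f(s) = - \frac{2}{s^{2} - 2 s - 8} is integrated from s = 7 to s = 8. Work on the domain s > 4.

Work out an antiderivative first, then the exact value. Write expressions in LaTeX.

Antiderivative: F(s) = - \frac{\log{\left(s - 4 \right)}}{3} + \frac{\log{\left(s + 2 \right)}}{3}; value = - \frac{\log{\left(9 \right)}}{3} - \frac{\log{\left(4 \right)}}{3} + \frac{\log{\left(3 \right)}}{3} + \frac{\log{\left(10 \right)}}{3}

The denominator factors as \left(s - 4\right) \left(s + 2\right); partial fractions split f into directly integrable pieces: \frac{1}{3 \left(s + 2\right)} - \frac{1}{3 \left(s - 4\right)}.
F(s) = - \frac{\log{\left(s - 4 \right)}}{3} + \frac{\log{\left(s + 2 \right)}}{3} is an antiderivative of f.
Check: d/ds[- \frac{\log{\left(s - 4 \right)}}{3} + \frac{\log{\left(s + 2 \right)}}{3}] = - \frac{2}{s^{2} - 2 s - 8} = f(s).
F(8) = - \frac{\log{\left(4 \right)}}{3} + \frac{\log{\left(10 \right)}}{3}; F(7) = - \frac{\log{\left(3 \right)}}{3} + \frac{\log{\left(9 \right)}}{3}.
Integral = F(8) - F(7) = - \frac{\log{\left(9 \right)}}{3} - \frac{\log{\left(4 \right)}}{3} + \frac{\log{\left(3 \right)}}{3} + \frac{\log{\left(10 \right)}}{3}.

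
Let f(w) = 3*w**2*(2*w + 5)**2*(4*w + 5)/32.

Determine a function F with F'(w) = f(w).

An antiderivative is F(w) = w**6/4 + 15*w**5/8 + 75*w**4/16 + 125*w**3/32.

f matches the chain-rule pattern g'(h)*h' with inner function h(w) = w**2 + 5*w/2; substituting u = h(w) collapses the integral.
Check: d/dw[w**6/4 + 15*w**5/8 + 75*w**4/16 + 125*w**3/32] = 3*w**5/2 + 75*w**4/8 + 75*w**3/4 + 375*w**2/32, which equals f(w).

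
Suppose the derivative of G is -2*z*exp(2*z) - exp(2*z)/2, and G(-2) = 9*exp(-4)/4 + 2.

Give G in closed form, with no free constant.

G(z) = -z*exp(2*z) + exp(2*z)/4 + 2

G'(z) has the shape u'v + uv' for u = 1/4 - z and v = exp(2*z) — it is the derivative of the product u*v.
A general antiderivative is (1 - 4*z)*exp(2*z)/4 + C.
The condition gives C = 9*exp(-4)/4 + 2 - (9*exp(-4)/4) = 2.
So G(z) = -z*exp(2*z) + exp(2*z)/4 + 2.
Check: d/dz[-z*exp(2*z) + exp(2*z)/4 + 2] = -2*z*exp(2*z) - exp(2*z)/2 = G'(z).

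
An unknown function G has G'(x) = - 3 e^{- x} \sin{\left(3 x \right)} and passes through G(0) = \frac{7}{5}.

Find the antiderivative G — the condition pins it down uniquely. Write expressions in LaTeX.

Check a candidate G(x) by differentiating: d/dx[G] must match the given G'(x).
A general antiderivative is \frac{3 e^{- x} \sin{\left(3 x \right)}}{10} + \frac{9 e^{- x} \cos{\left(3 x \right)}}{10} + C.
The condition gives C = \frac{7}{5} - (\frac{9}{10}) = \frac{1}{2}.
So G(x) = \frac{\left(5 e^{x} + 3 \sin{\left(3 x \right)} + 9 \cos{\left(3 x \right)}\right) e^{- x}}{10}.
Check: d/dx[\frac{\left(5 e^{x} + 3 \sin{\left(3 x \right)} + 9 \cos{\left(3 x \right)}\right) e^{- x}}{10}] = - 3 e^{- x} \sin{\left(3 x \right)} = G'(x).

G(x) = \frac{\left(5 e^{x} + 3 \sin{\left(3 x \right)} + 9 \cos{\left(3 x \right)}\right) e^{- x}}{10}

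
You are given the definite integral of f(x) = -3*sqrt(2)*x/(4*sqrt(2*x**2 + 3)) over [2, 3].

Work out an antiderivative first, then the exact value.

Antiderivative: F(x) = -3*sqrt(x**2 + 3/2)/4; value = -3*sqrt(42)/8 + 3*sqrt(22)/8

The substitution u = x**2 + 3/2 works: f is exactly (dF/du)*(du/dx) for that inner function.
F(x) = -3*sqrt(x**2 + 3/2)/4 is an antiderivative of f.
Check: d/dx[-3*sqrt(x**2 + 3/2)/4] = -3*sqrt(2)*x/(4*sqrt(2*x**2 + 3)) = f(x).
F(3) = -3*sqrt(42)/8; F(2) = -3*sqrt(22)/8.
Integral = F(3) - F(2) = -3*sqrt(42)/8 + 3*sqrt(22)/8.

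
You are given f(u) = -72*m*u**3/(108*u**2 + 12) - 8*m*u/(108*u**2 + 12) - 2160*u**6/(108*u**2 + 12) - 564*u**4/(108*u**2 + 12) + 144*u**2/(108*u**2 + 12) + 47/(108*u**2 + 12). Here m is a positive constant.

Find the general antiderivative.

F(u) = -m*u**2/3 - 4*u**5 - u**3 + 5*u/3 + 3*atan(3*u)/4 + C

The integrand splits into summands that can be handled one at a time.
Check: d/du[-m*u**2/3 - 4*u**5 - u**3 + 5*u/3 + 3*atan(3*u)/4] = (-72*m*u**3 - 8*m*u - 2160*u**6 - 564*u**4 + 144*u**2 + 47)/(108*u**2 + 12), which equals f(u).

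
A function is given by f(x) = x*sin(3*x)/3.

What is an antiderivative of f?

A first test for any F(x): its x-derivative must equal f(x) identically.
Check: d/dx[-(3*x*cos(3*x) - sin(3*x))/27] = x*sin(3*x)/3 = f(x).

An antiderivative is F(x) = -(3*x*cos(3*x) - sin(3*x))/27.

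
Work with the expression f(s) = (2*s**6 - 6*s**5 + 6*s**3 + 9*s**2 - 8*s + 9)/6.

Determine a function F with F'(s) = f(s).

An antiderivative F(s) passes only if d/ds[F] lands on f(s) exactly.
Check: d/ds[s*(4*s**6 - 14*s**5 + 21*s**3 + 42*s**2 - 56*s + 126)/84] = s**6/3 - s**5 + s**3 + 3*s**2/2 - 4*s/3 + 3/2, which equals f(s).

An antiderivative is F(s) = s*(4*s**6 - 14*s**5 + 21*s**3 + 42*s**2 - 56*s + 126)/84.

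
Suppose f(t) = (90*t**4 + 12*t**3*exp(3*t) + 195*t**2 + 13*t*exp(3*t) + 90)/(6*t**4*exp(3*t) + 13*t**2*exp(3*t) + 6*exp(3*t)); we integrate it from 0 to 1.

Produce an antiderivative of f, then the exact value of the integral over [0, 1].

Antiderivative: F(t) = log(t**2 + 3/2)/2 + log(3*t**2 + 2)/2 - 5*exp(-3*t); value = -log(2)/2 - 5*exp(-3) - log(3/2)/2 + log(5/2)/2 + log(5)/2 + 5

Check any antiderivative F(t) by computing F'(t) and comparing it with f(t).
F(t) = log(t**2 + 3/2)/2 + log(3*t**2 + 2)/2 - 5*exp(-3*t) is an antiderivative of f.
Check: d/dt[log(t**2 + 3/2)/2 + log(3*t**2 + 2)/2 - 5*exp(-3*t)] = (90*t**4 + 12*t**3*exp(3*t) + 195*t**2 + 13*t*exp(3*t) + 90)/(6*t**4*exp(3*t) + 13*t**2*exp(3*t) + 6*exp(3*t)) = f(t).
F(1) = -5*exp(-3) + log(5/2)/2 + log(5)/2; F(0) = -5 + log(3/2)/2 + log(2)/2.
Integral = F(1) - F(0) = -log(2)/2 - 5*exp(-3) - log(3/2)/2 + log(5/2)/2 + log(5)/2 + 5.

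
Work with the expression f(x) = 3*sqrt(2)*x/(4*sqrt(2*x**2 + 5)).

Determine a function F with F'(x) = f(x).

An antiderivative is F(x) = 3*sqrt(x**2 + 5/2)/4.

The substitution u = x**2 + 5/2 works: f is exactly (dF/du)*(du/dx) for that inner function.
Check: d/dx[3*sqrt(x**2 + 5/2)/4] = 3*sqrt(2)*x/(4*sqrt(2*x**2 + 5)) = f(x).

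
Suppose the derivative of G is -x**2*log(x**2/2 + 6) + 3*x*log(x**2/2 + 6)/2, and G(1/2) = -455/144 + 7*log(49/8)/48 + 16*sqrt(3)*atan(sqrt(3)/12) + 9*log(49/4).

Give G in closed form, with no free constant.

Integrate term by term and add the pieces.
A general antiderivative is 2*x**3/9 - 3*x**2/4 - 8*x + (-x**3/3 + 3*x**2/4)*log(x**2/2 + 6) + 9*log(x**2 + 12) + 16*sqrt(3)*atan(sqrt(3)*x/6) + C.
The condition gives C = -455/144 + 7*log(49/8)/48 + 16*sqrt(3)*atan(sqrt(3)/12) + 9*log(49/4) - (-599/144 + 7*log(49/8)/48 + 16*sqrt(3)*atan(sqrt(3)/12) + 9*log(49/4)) = 1.
So G(x) = -(12*x**3*log(x**2/2 + 6) - 8*x**3 - 27*x**2*log(x**2/2 + 6) + 27*x**2 + 288*x - 324*log(x**2 + 12) - 576*sqrt(3)*atan(sqrt(3)*x/6) - 36)/36.
Check: d/dx[-(12*x**3*log(x**2/2 + 6) - 8*x**3 - 27*x**2*log(x**2/2 + 6) + 27*x**2 + 288*x - 324*log(x**2 + 12) - 576*sqrt(3)*atan(sqrt(3)*x/6) - 36)/36] = -x**2*log(x**2/2 + 6) + 3*x*log(x**2/2 + 6)/2 = G'(x).

G(x) = -(12*x**3*log(x**2/2 + 6) - 8*x**3 - 27*x**2*log(x**2/2 + 6) + 27*x**2 + 288*x - 324*log(x**2 + 12) - 576*sqrt(3)*atan(sqrt(3)*x/6) - 36)/36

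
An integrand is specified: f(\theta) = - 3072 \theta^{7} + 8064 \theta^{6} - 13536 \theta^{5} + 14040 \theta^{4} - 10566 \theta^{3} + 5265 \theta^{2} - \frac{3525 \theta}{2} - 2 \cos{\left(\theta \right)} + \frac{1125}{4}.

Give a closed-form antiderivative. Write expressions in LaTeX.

The integrand splits into summands that can be handled one at a time.
Check: d/d\theta[\frac{- 3 \left(- 8 \theta^{2} + 6 \theta - 5\right)^{4} - 64 \sin{\left(\theta \right)}}{32}] = - 3072 \theta^{7} + 8064 \theta^{6} - 13536 \theta^{5} + 14040 \theta^{4} - 10566 \theta^{3} + 5265 \theta^{2} - \frac{3525 \theta}{2} - 2 \cos{\left(\theta \right)} + \frac{1125}{4} = f(\theta).

An antiderivative is F(\theta) = \frac{- 3 \left(- 8 \theta^{2} + 6 \theta - 5\right)^{4} - 64 \sin{\left(\theta \right)}}{32}.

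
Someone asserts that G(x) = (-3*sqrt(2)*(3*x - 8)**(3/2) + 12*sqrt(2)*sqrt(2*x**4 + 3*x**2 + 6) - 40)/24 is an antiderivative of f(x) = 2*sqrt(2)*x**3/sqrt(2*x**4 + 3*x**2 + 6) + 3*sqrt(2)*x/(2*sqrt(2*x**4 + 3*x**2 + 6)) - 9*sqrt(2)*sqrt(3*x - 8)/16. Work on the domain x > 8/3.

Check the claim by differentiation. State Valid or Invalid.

d/dx[G] = (32*sqrt(2)*x**3 + 24*sqrt(2)*x - 9*sqrt(2)*sqrt(3*x - 8)*sqrt(2*x**4 + 3*x**2 + 6))/(16*sqrt(2*x**4 + 3*x**2 + 6))
This equals f(x) exactly, so the claim holds.

Valid - differentiating G returns exactly f.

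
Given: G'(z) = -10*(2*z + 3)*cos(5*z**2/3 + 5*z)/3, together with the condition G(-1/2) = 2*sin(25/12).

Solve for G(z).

G(z) = -2*sin(5*z**2/3 + 5*z)

G'(z) matches the chain-rule pattern g'(h)*h' with inner function h(z) = 5*z**2/3 + 5*z; substituting u = h(z) collapses the integral.
A general antiderivative is -2*sin(5*z**2/3 + 5*z) + C.
The condition gives C = 2*sin(25/12) - (2*sin(25/12)) = 0.
So G(z) = -2*sin(5*z**2/3 + 5*z).
Check: d/dz[-2*sin(5*z**2/3 + 5*z)] = -20*z*cos(5*z**2/3 + 5*z)/3 - 10*cos(5*z**2/3 + 5*z), which equals G'(z).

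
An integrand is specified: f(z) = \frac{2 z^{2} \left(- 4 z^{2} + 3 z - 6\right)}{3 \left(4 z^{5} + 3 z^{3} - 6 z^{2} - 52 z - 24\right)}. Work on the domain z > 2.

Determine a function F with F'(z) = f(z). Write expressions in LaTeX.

Factor the denominator (3 \left(z - 2\right) \left(2 z + 1\right) \left(2 z + 3\right) \left(z^{2} + 4\right)) and decompose: f = - \frac{8 \left(2 z - 3\right)}{75 \left(z^{2} + 4\right)} - \frac{117}{175 \left(2 z + 3\right)} + \frac{1}{15 \left(2 z + 1\right)} - \frac{16}{105 \left(z - 2\right)}; each piece integrates to a log, atan, or power term.
Check: d/dz[- \frac{16 \log{\left(z - 2 \right)}}{105} + \frac{\log{\left(z + \frac{1}{2} \right)}}{30} - \frac{117 \log{\left(z + \frac{3}{2} \right)}}{350} - \frac{8 \log{\left(z^{2} + 4 \right)}}{75} + \frac{4 \operatorname{atan}{\left(\frac{z}{2} \right)}}{25}] = \frac{- 8 z^{4} + 6 z^{3} - 12 z^{2}}{12 z^{5} + 9 z^{3} - 18 z^{2} - 156 z - 72}, which equals f(z).

An antiderivative is F(z) = - \frac{16 \log{\left(z - 2 \right)}}{105} + \frac{\log{\left(z + \frac{1}{2} \right)}}{30} - \frac{117 \log{\left(z + \frac{3}{2} \right)}}{350} - \frac{8 \log{\left(z^{2} + 4 \right)}}{75} + \frac{4 \operatorname{atan}{\left(\frac{z}{2} \right)}}{25}.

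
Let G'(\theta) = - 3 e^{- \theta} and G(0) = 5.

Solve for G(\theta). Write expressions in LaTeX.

A candidate passes only if d/d\theta[G] lands on the given G'(\theta) exactly.
A general antiderivative is 3 e^{- \theta} + C.
The condition gives C = 5 - (3) = 2.
So G(\theta) = \left(2 e^{\theta} + 3\right) e^{- \theta}.
Check: d/d\theta[\left(2 e^{\theta} + 3\right) e^{- \theta}] = - 3 e^{- \theta} = G'(\theta).

G(\theta) = \left(2 e^{\theta} + 3\right) e^{- \theta}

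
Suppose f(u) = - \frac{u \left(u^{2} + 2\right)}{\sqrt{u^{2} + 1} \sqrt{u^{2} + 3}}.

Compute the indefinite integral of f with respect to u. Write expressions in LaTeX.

F(u) = - \frac{\sqrt{u^{4} + 4 u^{2} + 3}}{2} + C

The substitution w = u^{4} + 4 u^{2} + 3 works: f is exactly (dF/dw)*(dw/du) for that inner function.
Check: d/du[- \frac{\sqrt{u^{4} + 4 u^{2} + 3}}{2}] = \frac{- u^{3} - 2 u}{\sqrt{u^{4} + 4 u^{2} + 3}}, which equals f(u).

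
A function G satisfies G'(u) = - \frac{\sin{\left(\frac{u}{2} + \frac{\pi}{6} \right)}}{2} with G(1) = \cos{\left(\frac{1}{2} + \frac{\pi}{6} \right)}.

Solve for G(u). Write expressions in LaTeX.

G(u) = \cos{\left(\frac{u}{2} + \frac{\pi}{6} \right)}

Whatever form G(u) takes, its d/du must return the stated G'(u).
A general antiderivative is \cos{\left(\frac{u}{2} + \frac{\pi}{6} \right)} + C.
The condition gives C = \cos{\left(\frac{1}{2} + \frac{\pi}{6} \right)} - (\cos{\left(\frac{1}{2} + \frac{\pi}{6} \right)}) = 0.
So G(u) = \cos{\left(\frac{u}{2} + \frac{\pi}{6} \right)}.
Check: d/du[\cos{\left(\frac{u}{2} + \frac{\pi}{6} \right)}] = - \frac{\sin{\left(\frac{u}{2} + \frac{\pi}{6} \right)}}{2} = G'(u).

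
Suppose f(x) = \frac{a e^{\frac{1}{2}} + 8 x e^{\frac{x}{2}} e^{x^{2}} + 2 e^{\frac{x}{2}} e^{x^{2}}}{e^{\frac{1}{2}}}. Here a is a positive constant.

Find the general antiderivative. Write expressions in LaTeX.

F(x) = a x + \frac{4 e^{\frac{x}{2}} e^{x^{2}}}{e^{\frac{1}{2}}} + C

Since d/dx undoes antidifferentiation here, F'(x) = f(x) is required of F(x).
Check: d/dx[a x + \frac{4 e^{\frac{x}{2}} e^{x^{2}}}{e^{\frac{1}{2}}}] = \frac{a e^{\frac{1}{2}} + 8 x e^{\frac{x}{2}} e^{x^{2}} + 2 e^{\frac{x}{2}} e^{x^{2}}}{e^{\frac{1}{2}}} = f(x).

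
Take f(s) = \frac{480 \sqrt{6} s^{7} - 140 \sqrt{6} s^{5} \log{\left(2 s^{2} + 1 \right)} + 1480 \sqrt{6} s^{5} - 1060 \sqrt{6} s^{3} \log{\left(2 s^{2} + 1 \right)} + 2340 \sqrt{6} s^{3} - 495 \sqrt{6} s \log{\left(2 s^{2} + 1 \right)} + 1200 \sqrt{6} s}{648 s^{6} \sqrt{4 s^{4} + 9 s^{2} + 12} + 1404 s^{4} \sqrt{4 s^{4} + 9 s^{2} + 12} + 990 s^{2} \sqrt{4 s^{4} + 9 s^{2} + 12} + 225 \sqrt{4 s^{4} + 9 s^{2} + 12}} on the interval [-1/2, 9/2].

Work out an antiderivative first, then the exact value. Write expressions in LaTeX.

Antiderivative: F(s) = \frac{5 \sqrt{6} \sqrt{4 s^{4} + 9 s^{2} + 12} \log{\left(2 s^{2} + 1 \right)}}{9 \left(6 s^{2} + 5\right)}; value = - \frac{10 \sqrt{87} \log{\left(\frac{3}{2} \right)}}{117} + \frac{10 \sqrt{1223} \log{\left(\frac{83}{2} \right)}}{759}

Whatever form F(s) takes, F'(s) = f(s) is non-negotiable.
F(s) = \frac{5 \sqrt{6} \sqrt{4 s^{4} + 9 s^{2} + 12} \log{\left(2 s^{2} + 1 \right)}}{9 \left(6 s^{2} + 5\right)} is an antiderivative of f.
Check: d/ds[\frac{5 \sqrt{6} \sqrt{4 s^{4} + 9 s^{2} + 12} \log{\left(2 s^{2} + 1 \right)}}{9 \left(6 s^{2} + 5\right)}] = \frac{480 \sqrt{6} s^{7} - 140 \sqrt{6} s^{5} \log{\left(2 s^{2} + 1 \right)} + 1480 \sqrt{6} s^{5} - 1060 \sqrt{6} s^{3} \log{\left(2 s^{2} + 1 \right)} + 2340 \sqrt{6} s^{3} - 495 \sqrt{6} s \log{\left(2 s^{2} + 1 \right)} + 1200 \sqrt{6} s}{648 s^{6} \sqrt{4 s^{4} + 9 s^{2} + 12} + 1404 s^{4} \sqrt{4 s^{4} + 9 s^{2} + 12} + 990 s^{2} \sqrt{4 s^{4} + 9 s^{2} + 12} + 225 \sqrt{4 s^{4} + 9 s^{2} + 12}} = f(s).
F(9/2) = \frac{10 \sqrt{1223} \log{\left(\frac{83}{2} \right)}}{759}; F(-1/2) = \frac{10 \sqrt{87} \log{\left(\frac{3}{2} \right)}}{117}.
Integral = F(9/2) - F(-1/2) = - \frac{10 \sqrt{87} \log{\left(\frac{3}{2} \right)}}{117} + \frac{10 \sqrt{1223} \log{\left(\frac{83}{2} \right)}}{759}.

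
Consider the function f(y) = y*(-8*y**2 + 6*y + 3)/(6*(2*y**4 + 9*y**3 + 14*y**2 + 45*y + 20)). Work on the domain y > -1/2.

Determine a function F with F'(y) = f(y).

The denominator factors as 6*(y + 4)*(2*y + 1)*(y**2 + 5); partial fractions split f into directly integrable pieces: (4*y + 705)/(882*(y**2 + 5)) + 4/(441*(2*y + 1)) - 298/(441*(y + 4)).
Check: d/dy[2*log(y + 1/2)/441 - 298*log(y + 4)/441 + log(y**2 + 5)/441 + 47*sqrt(5)*atan(sqrt(5)*y/5)/294] = (-8*y**3 + 6*y**2 + 3*y)/(12*y**4 + 54*y**3 + 84*y**2 + 270*y + 120), which equals f(y).

An antiderivative is F(y) = 2*log(y + 1/2)/441 - 298*log(y + 4)/441 + log(y**2 + 5)/441 + 47*sqrt(5)*atan(sqrt(5)*y/5)/294.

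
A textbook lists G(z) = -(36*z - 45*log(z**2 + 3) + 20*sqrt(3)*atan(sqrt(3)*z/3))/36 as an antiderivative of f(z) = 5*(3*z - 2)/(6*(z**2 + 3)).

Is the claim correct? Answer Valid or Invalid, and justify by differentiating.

d/dz[G] = (-6*z**2 + 15*z - 28)/(6*z**2 + 18)
d/dz[G] - f(z) = -1 != 0.

Invalid: d/dz[G] - f = -1, which is not 0.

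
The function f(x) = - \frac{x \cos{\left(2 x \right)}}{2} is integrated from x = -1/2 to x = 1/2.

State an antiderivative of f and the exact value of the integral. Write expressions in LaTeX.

Antiderivative: F(x) = - \frac{2 x \sin{\left(2 x \right)} + \cos{\left(2 x \right)}}{8}; value = 0

Recover f(x) by differentiating a candidate F(x); any mismatch rules it out.
F(x) = - \frac{2 x \sin{\left(2 x \right)} + \cos{\left(2 x \right)}}{8} is an antiderivative of f.
Check: d/dx[- \frac{2 x \sin{\left(2 x \right)} + \cos{\left(2 x \right)}}{8}] = - \frac{x \cos{\left(2 x \right)}}{2} = f(x).
F(1/2) = - \frac{\sin{\left(1 \right)}}{8} - \frac{\cos{\left(1 \right)}}{8}; F(-1/2) = - \frac{\sin{\left(1 \right)}}{8} - \frac{\cos{\left(1 \right)}}{8}.
Integral = F(1/2) - F(-1/2) = 0.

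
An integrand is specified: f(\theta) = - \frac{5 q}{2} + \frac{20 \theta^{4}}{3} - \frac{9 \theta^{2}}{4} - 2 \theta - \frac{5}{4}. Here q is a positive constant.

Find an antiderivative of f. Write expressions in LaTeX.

Integrate term by term and add the pieces.
Check: d/d\theta[- \frac{5 q \theta}{2} + \frac{4 \theta^{5}}{3} - \frac{3 \theta^{3}}{4} - \theta^{2} - \frac{5 \theta}{4}] = - \frac{5 q}{2} + \frac{20 \theta^{4}}{3} - \frac{9 \theta^{2}}{4} - 2 \theta - \frac{5}{4} = f(\theta).

An antiderivative is F(\theta) = - \frac{5 q \theta}{2} + \frac{4 \theta^{5}}{3} - \frac{3 \theta^{3}}{4} - \theta^{2} - \frac{5 \theta}{4}.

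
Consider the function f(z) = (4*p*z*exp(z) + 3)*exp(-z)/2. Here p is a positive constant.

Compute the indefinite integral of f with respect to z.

Whatever form F(z) takes, F'(z) = f(z) is non-negotiable.
Check: d/dz[(2*p*z**2*exp(z) - 3)*exp(-z)/2] = (4*p*z*exp(z) + 3)*exp(-z)/2 = f(z).

F(z) = (2*p*z**2*exp(z) - 3)*exp(-z)/2 + C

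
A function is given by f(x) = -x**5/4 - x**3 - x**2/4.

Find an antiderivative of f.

An antiderivative is F(x) = x**3*(-x**3 - 6*x - 2)/24.

The integrand splits into summands that can be handled one at a time.
Check: d/dx[x**3*(-x**3 - 6*x - 2)/24] = -x**5/4 - x**3 - x**2/4 = f(x).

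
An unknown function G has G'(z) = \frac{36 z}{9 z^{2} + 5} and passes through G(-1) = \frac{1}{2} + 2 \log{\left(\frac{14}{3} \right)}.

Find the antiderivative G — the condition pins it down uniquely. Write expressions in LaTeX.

G'(z) matches the chain-rule pattern g'(h)*h' with inner function h(z) = 3 z^{2} + \frac{5}{3}; substituting u = h(z) collapses the integral.
A general antiderivative is 2 \log{\left(3 z^{2} + \frac{5}{3} \right)} + C.
The condition gives C = \frac{1}{2} + 2 \log{\left(\frac{14}{3} \right)} - (2 \log{\left(\frac{14}{3} \right)}) = \frac{1}{2}.
So G(z) = 2 \log{\left(3 z^{2} + \frac{5}{3} \right)} + \frac{1}{2}.
Check: d/dz[2 \log{\left(3 z^{2} + \frac{5}{3} \right)} + \frac{1}{2}] = \frac{36 z}{9 z^{2} + 5} = G'(z).

G(z) = 2 \log{\left(3 z^{2} + \frac{5}{3} \right)} + \frac{1}{2}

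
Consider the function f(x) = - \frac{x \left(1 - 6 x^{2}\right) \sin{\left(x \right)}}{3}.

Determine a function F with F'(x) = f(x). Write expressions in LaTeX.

Whatever form F(x) takes, F'(x) = f(x) is non-negotiable.
Check: d/dx[- 2 x^{3} \cos{\left(x \right)} + 6 x^{2} \sin{\left(x \right)} + \frac{37 x \cos{\left(x \right)}}{3} - \frac{37 \sin{\left(x \right)}}{3}] = 2 x^{3} \sin{\left(x \right)} - \frac{x \sin{\left(x \right)}}{3}, which equals f(x).

An antiderivative is F(x) = - 2 x^{3} \cos{\left(x \right)} + 6 x^{2} \sin{\left(x \right)} + \frac{37 x \cos{\left(x \right)}}{3} - \frac{37 \sin{\left(x \right)}}{3}.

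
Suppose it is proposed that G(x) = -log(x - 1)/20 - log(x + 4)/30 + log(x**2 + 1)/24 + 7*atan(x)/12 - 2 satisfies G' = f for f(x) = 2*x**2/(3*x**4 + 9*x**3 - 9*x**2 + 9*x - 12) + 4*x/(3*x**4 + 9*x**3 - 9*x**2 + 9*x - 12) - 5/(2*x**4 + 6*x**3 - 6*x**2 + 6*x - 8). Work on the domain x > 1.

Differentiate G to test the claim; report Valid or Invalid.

d/dx[G] = (4*x**2 + 8*x - 15)/(6*x**4 + 18*x**3 - 18*x**2 + 18*x - 24)
This equals f(x) exactly, so the claim holds.

Valid - differentiating G returns exactly f.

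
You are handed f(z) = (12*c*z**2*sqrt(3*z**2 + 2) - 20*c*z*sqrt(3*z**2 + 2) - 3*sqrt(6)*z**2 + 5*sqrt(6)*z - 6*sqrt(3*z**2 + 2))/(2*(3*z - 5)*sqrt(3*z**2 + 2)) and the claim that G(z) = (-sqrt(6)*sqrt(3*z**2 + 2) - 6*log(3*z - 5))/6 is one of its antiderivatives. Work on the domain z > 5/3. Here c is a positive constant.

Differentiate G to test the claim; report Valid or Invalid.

d/dz[G] = (-3*sqrt(6)*z**2 + 5*sqrt(6)*z - 6*sqrt(3*z**2 + 2))/(6*z*sqrt(3*z**2 + 2) - 10*sqrt(3*z**2 + 2))
d/dz[G] - f(z) = -2*c*z != 0.

Invalid: d/dz[G] - f = -2*c*z, which is not 0.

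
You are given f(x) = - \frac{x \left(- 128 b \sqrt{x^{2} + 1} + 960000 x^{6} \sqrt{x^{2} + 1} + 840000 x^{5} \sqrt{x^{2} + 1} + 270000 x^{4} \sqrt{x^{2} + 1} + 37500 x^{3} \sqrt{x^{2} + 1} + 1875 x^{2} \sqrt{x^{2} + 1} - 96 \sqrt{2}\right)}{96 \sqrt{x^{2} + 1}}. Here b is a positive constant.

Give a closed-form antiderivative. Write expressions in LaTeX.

An antiderivative is F(x) = \frac{256 b x^{2} - 1875 x^{4} \left(4 x + 1\right)^{4} + 384 \sqrt{2} \sqrt{x^{2} + 1}}{384}.

Since d/dx undoes antidifferentiation here, F'(x) = f(x) is required of F(x).
Check: d/dx[\frac{256 b x^{2} - 1875 x^{4} \left(4 x + 1\right)^{4} + 384 \sqrt{2} \sqrt{x^{2} + 1}}{384}] = \frac{128 b x \sqrt{x^{2} + 1} - 960000 x^{7} \sqrt{x^{2} + 1} - 840000 x^{6} \sqrt{x^{2} + 1} - 270000 x^{5} \sqrt{x^{2} + 1} - 37500 x^{4} \sqrt{x^{2} + 1} - 1875 x^{3} \sqrt{x^{2} + 1} + 96 \sqrt{2} x}{96 \sqrt{x^{2} + 1}}, which equals f(x).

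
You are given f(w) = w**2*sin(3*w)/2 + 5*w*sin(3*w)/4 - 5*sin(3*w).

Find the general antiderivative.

Integrate term by term and add the pieces.
Check: d/dw[-w**2*cos(3*w)/6 + w*sin(3*w)/9 - 5*w*cos(3*w)/12 + 5*sin(3*w)/36 + 46*cos(3*w)/27] = w**2*sin(3*w)/2 + 5*w*sin(3*w)/4 - 5*sin(3*w) = f(w).

F(w) = -w**2*cos(3*w)/6 + w*sin(3*w)/9 - 5*w*cos(3*w)/12 + 5*sin(3*w)/36 + 46*cos(3*w)/27 + C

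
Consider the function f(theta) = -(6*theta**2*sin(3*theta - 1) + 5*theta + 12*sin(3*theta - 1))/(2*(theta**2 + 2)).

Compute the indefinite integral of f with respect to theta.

An antiderivative F(theta) passes only if d/dtheta[F] lands on f(theta) exactly.
Check: d/dtheta[(-5*log(theta**2 + 2) + 4*cos(3*theta - 1))/4] = (-6*theta**2*sin(3*theta - 1) - 5*theta - 12*sin(3*theta - 1))/(2*theta**2 + 4), which equals f(theta).

F(theta) = (-5*log(theta**2 + 2) + 4*cos(3*theta - 1))/4 + C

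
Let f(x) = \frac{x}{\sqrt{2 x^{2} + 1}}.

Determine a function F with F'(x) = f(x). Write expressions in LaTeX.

An antiderivative is F(x) = \frac{\sqrt{2 x^{2} + 1}}{2}.

The substitution u = 2 x^{2} + 1 works: f is exactly (dF/du)*(du/dx) for that inner function.
Check: d/dx[\frac{\sqrt{2 x^{2} + 1}}{2}] = \frac{x}{\sqrt{2 x^{2} + 1}} = f(x).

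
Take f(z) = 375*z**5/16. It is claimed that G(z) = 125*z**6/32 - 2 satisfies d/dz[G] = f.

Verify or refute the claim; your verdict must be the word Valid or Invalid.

Valid - the claim checks out under differentiation.

d/dz[G] = 375*z**5/16
This equals f(z) exactly, so the claim holds.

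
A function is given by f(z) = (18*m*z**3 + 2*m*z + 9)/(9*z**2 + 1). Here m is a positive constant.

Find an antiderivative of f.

Recover f(z) by differentiating a candidate F(z); any mismatch rules it out.
Check: d/dz[m*z**2 + 3*atan(3*z)] = (18*m*z**3 + 2*m*z + 9)/(9*z**2 + 1) = f(z).

An antiderivative is F(z) = m*z**2 + 3*atan(3*z).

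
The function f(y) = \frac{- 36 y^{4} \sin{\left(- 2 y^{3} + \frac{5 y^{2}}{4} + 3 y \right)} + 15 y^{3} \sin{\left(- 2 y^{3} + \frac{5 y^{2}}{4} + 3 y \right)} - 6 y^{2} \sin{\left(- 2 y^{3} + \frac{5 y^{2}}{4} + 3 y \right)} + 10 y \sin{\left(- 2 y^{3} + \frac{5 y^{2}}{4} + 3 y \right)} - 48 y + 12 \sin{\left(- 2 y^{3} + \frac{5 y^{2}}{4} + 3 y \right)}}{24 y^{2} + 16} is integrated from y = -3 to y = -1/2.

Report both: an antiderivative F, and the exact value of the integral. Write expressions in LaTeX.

Antiderivative: F(y) = - \log{\left(\frac{3 y^{2}}{2} + 1 \right)} - \frac{\cos{\left(- 2 y^{3} + \frac{5 y^{2}}{4} + 3 y \right)}}{4}; value = - \log{\left(\frac{11}{8} \right)} - \frac{\cos{\left(\frac{15}{16} \right)}}{4} + \frac{\cos{\left(\frac{225}{4} \right)}}{4} + \log{\left(\frac{29}{2} \right)}

Any candidate F(y) must reproduce f(y) exactly when differentiated.
F(y) = - \log{\left(\frac{3 y^{2}}{2} + 1 \right)} - \frac{\cos{\left(- 2 y^{3} + \frac{5 y^{2}}{4} + 3 y \right)}}{4} is an antiderivative of f.
Check: d/dy[- \log{\left(\frac{3 y^{2}}{2} + 1 \right)} - \frac{\cos{\left(- 2 y^{3} + \frac{5 y^{2}}{4} + 3 y \right)}}{4}] = \frac{- 36 y^{4} \sin{\left(- 2 y^{3} + \frac{5 y^{2}}{4} + 3 y \right)} + 15 y^{3} \sin{\left(- 2 y^{3} + \frac{5 y^{2}}{4} + 3 y \right)} - 6 y^{2} \sin{\left(- 2 y^{3} + \frac{5 y^{2}}{4} + 3 y \right)} + 10 y \sin{\left(- 2 y^{3} + \frac{5 y^{2}}{4} + 3 y \right)} - 48 y + 12 \sin{\left(- 2 y^{3} + \frac{5 y^{2}}{4} + 3 y \right)}}{24 y^{2} + 16} = f(y).
F(-1/2) = - \log{\left(\frac{11}{8} \right)} - \frac{\cos{\left(\frac{15}{16} \right)}}{4}; F(-3) = - \log{\left(\frac{29}{2} \right)} - \frac{\cos{\left(\frac{225}{4} \right)}}{4}.
Integral = F(-1/2) - F(-3) = - \log{\left(\frac{11}{8} \right)} - \frac{\cos{\left(\frac{15}{16} \right)}}{4} + \frac{\cos{\left(\frac{225}{4} \right)}}{4} + \log{\left(\frac{29}{2} \right)}.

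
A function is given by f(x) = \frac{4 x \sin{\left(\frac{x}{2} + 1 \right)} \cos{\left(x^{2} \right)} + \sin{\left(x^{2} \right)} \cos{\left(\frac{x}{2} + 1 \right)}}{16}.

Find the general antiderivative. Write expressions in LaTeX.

Recognize the product-rule pattern: f = u'v + uv' with u = \frac{\sin{\left(x^{2} \right)}}{8}, v = \sin{\left(\frac{x}{2} + 1 \right)}, so integration by parts undoes it.
Check: d/dx[\frac{\sin{\left(x^{2} \right)} \sin{\left(\frac{x}{2} + 1 \right)}}{8}] = \frac{x \sin{\left(\frac{x}{2} + 1 \right)} \cos{\left(x^{2} \right)}}{4} + \frac{\sin{\left(x^{2} \right)} \cos{\left(\frac{x}{2} + 1 \right)}}{16}, which equals f(x).

F(x) = \frac{\sin{\left(x^{2} \right)} \sin{\left(\frac{x}{2} + 1 \right)}}{8} + C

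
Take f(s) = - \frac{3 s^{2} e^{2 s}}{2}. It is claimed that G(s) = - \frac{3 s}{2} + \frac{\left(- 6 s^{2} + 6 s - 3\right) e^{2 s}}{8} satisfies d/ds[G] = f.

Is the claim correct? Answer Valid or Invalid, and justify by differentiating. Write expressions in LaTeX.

Invalid: d/ds[G] - f = - \frac{3}{2}, which is not 0.

d/ds[G] = - \frac{3 s^{2} e^{2 s}}{2} - \frac{3}{2}
d/ds[G] - f(s) = - \frac{3}{2} != 0.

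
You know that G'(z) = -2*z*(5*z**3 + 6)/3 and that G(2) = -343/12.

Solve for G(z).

A first test for any G(z): its z-derivative must equal the given G'(z).
A general antiderivative is -2*z**5/3 - 2*z**2 + 3/4 + C.
The condition gives C = -343/12 - (-343/12) = 0.
So G(z) = -(8*z**5 + 24*z**2 - 9)/12.
Check: d/dz[-(8*z**5 + 24*z**2 - 9)/12] = -10*z**4/3 - 4*z, which equals G'(z).

G(z) = -(8*z**5 + 24*z**2 - 9)/12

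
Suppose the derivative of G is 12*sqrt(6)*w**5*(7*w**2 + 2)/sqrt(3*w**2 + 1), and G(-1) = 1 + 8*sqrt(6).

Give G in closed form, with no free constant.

G'(w) has the shape u'v + uv' for u = 12*w**6 and v = sqrt(2*w**2 + 2/3) — it is the derivative of the product u*v.
A general antiderivative is 12*w**6*sqrt(2*w**2 + 2/3) + C.
The condition gives C = 1 + 8*sqrt(6) - (8*sqrt(6)) = 1.
So G(w) = 4*sqrt(6)*w**6*sqrt(3*w**2 + 1) + 1.
Check: d/dw[4*sqrt(6)*w**6*sqrt(3*w**2 + 1) + 1] = (84*sqrt(6)*w**7 + 24*sqrt(6)*w**5)/sqrt(3*w**2 + 1), which equals G'(w).

G(w) = 4*sqrt(6)*w**6*sqrt(3*w**2 + 1) + 1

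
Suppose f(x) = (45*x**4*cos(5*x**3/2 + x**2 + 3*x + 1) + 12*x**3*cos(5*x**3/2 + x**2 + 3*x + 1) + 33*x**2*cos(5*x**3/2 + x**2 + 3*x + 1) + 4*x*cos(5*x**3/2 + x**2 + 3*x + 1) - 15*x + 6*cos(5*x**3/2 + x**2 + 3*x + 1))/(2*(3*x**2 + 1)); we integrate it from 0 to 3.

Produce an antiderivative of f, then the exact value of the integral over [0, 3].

Antiderivative: F(x) = -5*log(x**2 + 1/3)/4 + sin(5*x**3/2 + x**2 + 3*x + 1); value = -5*log(28/3)/4 - 5*log(3)/4 + sin(173/2) - sin(1)

Recover f(x) by differentiating a candidate F(x); any mismatch rules it out.
F(x) = -5*log(x**2 + 1/3)/4 + sin(5*x**3/2 + x**2 + 3*x + 1) is an antiderivative of f.
Check: d/dx[-5*log(x**2 + 1/3)/4 + sin(5*x**3/2 + x**2 + 3*x + 1)] = (45*x**4*cos(5*x**3/2 + x**2 + 3*x + 1) + 12*x**3*cos(5*x**3/2 + x**2 + 3*x + 1) + 33*x**2*cos(5*x**3/2 + x**2 + 3*x + 1) + 4*x*cos(5*x**3/2 + x**2 + 3*x + 1) - 15*x + 6*cos(5*x**3/2 + x**2 + 3*x + 1))/(6*x**2 + 2), which equals f(x).
F(3) = -5*log(28/3)/4 + sin(173/2); F(0) = sin(1) + 5*log(3)/4.
Integral = F(3) - F(0) = -5*log(28/3)/4 - 5*log(3)/4 + sin(173/2) - sin(1).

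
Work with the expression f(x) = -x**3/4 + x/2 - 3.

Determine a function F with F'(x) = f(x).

The integrand splits into summands that can be handled one at a time.
Check: d/dx[-x**4/16 + x**2/4 - 3*x] = -x**3/4 + x/2 - 3 = f(x).

An antiderivative is F(x) = -x**4/16 + x**2/4 - 3*x.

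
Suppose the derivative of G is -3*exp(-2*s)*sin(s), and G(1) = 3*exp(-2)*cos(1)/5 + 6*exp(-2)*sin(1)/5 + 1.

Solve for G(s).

G(s) = (5*exp(2*s) + 6*sin(s) + 3*cos(s))*exp(-2*s)/5

Any candidate G(s) must reproduce the stated G'(s) exactly.
A general antiderivative is 6*exp(-2*s)*sin(s)/5 + 3*exp(-2*s)*cos(s)/5 + C.
The condition gives C = 3*exp(-2)*cos(1)/5 + 6*exp(-2)*sin(1)/5 + 1 - (3*exp(-2)*cos(1)/5 + 6*exp(-2)*sin(1)/5) = 1.
So G(s) = (5*exp(2*s) + 6*sin(s) + 3*cos(s))*exp(-2*s)/5.
Check: d/ds[(5*exp(2*s) + 6*sin(s) + 3*cos(s))*exp(-2*s)/5] = -3*exp(-2*s)*sin(s) = G'(s).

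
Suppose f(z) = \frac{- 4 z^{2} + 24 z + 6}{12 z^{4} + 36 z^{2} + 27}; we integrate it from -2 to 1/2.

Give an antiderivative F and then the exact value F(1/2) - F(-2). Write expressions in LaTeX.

Recognize the product-rule pattern: f = u'v + uv' with u = \frac{1}{z^{2} + \frac{3}{2}}, v = \frac{z}{3} - 1, so integration by parts undoes it.
F(z) = \frac{2 \left(z - 3\right)}{3 \left(2 z^{2} + 3\right)} is an antiderivative of f.
Check: d/dz[\frac{2 \left(z - 3\right)}{3 \left(2 z^{2} + 3\right)}] = \frac{- 4 z^{2} + 24 z + 6}{12 z^{4} + 36 z^{2} + 27} = f(z).
F(1/2) = - \frac{10}{21}; F(-2) = - \frac{10}{33}.
Integral = F(1/2) - F(-2) = - \frac{40}{231}.

Antiderivative: F(z) = \frac{2 \left(z - 3\right)}{3 \left(2 z^{2} + 3\right)}; value = - \frac{40}{231}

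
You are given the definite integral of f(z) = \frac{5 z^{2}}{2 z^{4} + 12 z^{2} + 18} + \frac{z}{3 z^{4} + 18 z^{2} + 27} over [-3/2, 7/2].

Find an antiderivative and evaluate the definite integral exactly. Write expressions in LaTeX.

The integrand splits into summands that can be handled one at a time.
F(z) = \frac{5 \sqrt{3} z^{2} \operatorname{atan}{\left(\frac{\sqrt{3} z}{3} \right)} - 15 z + 15 \sqrt{3} \operatorname{atan}{\left(\frac{\sqrt{3} z}{3} \right)} - 2}{12 \left(z^{2} + 3\right)} is an antiderivative of f.
Check: d/dz[\frac{5 \sqrt{3} z^{2} \operatorname{atan}{\left(\frac{\sqrt{3} z}{3} \right)} - 15 z + 15 \sqrt{3} \operatorname{atan}{\left(\frac{\sqrt{3} z}{3} \right)} - 2}{12 \left(z^{2} + 3\right)}] = \frac{15 z^{2} + 2 z}{6 z^{4} + 36 z^{2} + 54}, which equals f(z).
F(7/2) = - \frac{109}{366} + \frac{5 \sqrt{3} \operatorname{atan}{\left(\frac{7 \sqrt{3}}{6} \right)}}{12}; F(-3/2) = - \frac{5 \sqrt{3} \operatorname{atan}{\left(\frac{\sqrt{3}}{2} \right)}}{12} + \frac{41}{126}.
Integral = F(7/2) - F(-3/2) = - \frac{2395}{3843} + \frac{5 \sqrt{3} \operatorname{atan}{\left(\frac{\sqrt{3}}{2} \right)}}{12} + \frac{5 \sqrt{3} \operatorname{atan}{\left(\frac{7 \sqrt{3}}{6} \right)}}{12}.

Antiderivative: F(z) = \frac{5 \sqrt{3} z^{2} \operatorname{atan}{\left(\frac{\sqrt{3} z}{3} \right)} - 15 z + 15 \sqrt{3} \operatorname{atan}{\left(\frac{\sqrt{3} z}{3} \right)} - 2}{12 \left(z^{2} + 3\right)}; value = - \frac{2395}{3843} + \frac{5 \sqrt{3} \operatorname{atan}{\left(\frac{\sqrt{3}}{2} \right)}}{12} + \frac{5 \sqrt{3} \operatorname{atan}{\left(\frac{7 \sqrt{3}}{6} \right)}}{12}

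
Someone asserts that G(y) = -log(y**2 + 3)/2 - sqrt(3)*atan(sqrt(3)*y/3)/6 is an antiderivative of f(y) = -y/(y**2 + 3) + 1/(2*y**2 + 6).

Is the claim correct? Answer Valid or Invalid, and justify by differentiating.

Invalid: d/dy[G] - f = -1/(y**2 + 3), which is not 0.

d/dy[G] = (-2*y - 1)/(2*y**2 + 6)
d/dy[G] - f(y) = -1/(y**2 + 3) != 0.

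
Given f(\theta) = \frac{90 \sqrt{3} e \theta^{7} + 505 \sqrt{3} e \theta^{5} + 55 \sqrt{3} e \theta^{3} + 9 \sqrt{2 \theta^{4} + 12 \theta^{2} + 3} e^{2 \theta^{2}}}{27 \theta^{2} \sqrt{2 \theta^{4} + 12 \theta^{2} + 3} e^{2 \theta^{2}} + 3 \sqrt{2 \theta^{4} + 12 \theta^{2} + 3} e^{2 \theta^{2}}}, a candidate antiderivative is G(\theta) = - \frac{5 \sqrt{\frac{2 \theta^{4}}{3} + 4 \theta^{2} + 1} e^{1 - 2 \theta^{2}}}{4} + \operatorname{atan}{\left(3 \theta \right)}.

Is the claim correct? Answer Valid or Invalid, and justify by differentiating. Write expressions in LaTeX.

Valid - the claim checks out under differentiation.

d/d\theta[G] = \frac{90 \theta^{7} + 505 \theta^{5} + 55 \theta^{3} + \frac{3 \sqrt{3} \sqrt{2 \theta^{4} + 12 \theta^{2} + 3} e^{2 \theta^{2}}}{e}}{\frac{9 \sqrt{3} \theta^{2} \sqrt{2 \theta^{4} + 12 \theta^{2} + 3} e^{2 \theta^{2}}}{e} + \frac{\sqrt{3} \sqrt{2 \theta^{4} + 12 \theta^{2} + 3} e^{2 \theta^{2}}}{e}}
This equals f(\theta) exactly, so the claim holds.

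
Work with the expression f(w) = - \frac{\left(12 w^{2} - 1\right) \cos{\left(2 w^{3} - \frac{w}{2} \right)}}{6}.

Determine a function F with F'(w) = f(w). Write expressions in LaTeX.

An antiderivative is F(w) = - \frac{\sin{\left(2 w^{3} - \frac{w}{2} \right)}}{3}.

f matches the chain-rule pattern g'(h)*h' with inner function h(w) = 2 w^{3} - \frac{w}{2}; substituting u = h(w) collapses the integral.
Check: d/dw[- \frac{\sin{\left(2 w^{3} - \frac{w}{2} \right)}}{3}] = - 2 w^{2} \cos{\left(2 w^{3} - \frac{w}{2} \right)} + \frac{\cos{\left(2 w^{3} - \frac{w}{2} \right)}}{6}, which equals f(w).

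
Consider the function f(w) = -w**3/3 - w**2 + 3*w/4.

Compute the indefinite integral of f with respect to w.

Integrate term by term and add the pieces.
Check: d/dw[-w**4/12 - w**3/3 + 3*w**2/8] = -w**3/3 - w**2 + 3*w/4 = f(w).

F(w) = -w**4/12 - w**3/3 + 3*w**2/8 + C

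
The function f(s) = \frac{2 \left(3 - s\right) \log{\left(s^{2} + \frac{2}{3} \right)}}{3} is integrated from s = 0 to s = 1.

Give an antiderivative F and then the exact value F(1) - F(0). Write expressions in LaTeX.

A first test for any F(s): its s-derivative must equal f(s) identically.
F(s) = - \frac{s^{2} \log{\left(s^{2} + \frac{2}{3} \right)}}{3} + \frac{s^{2}}{3} + 2 s \log{\left(s^{2} + \frac{2}{3} \right)} - 4 s - \frac{2 \log{\left(s^{2} + \frac{2}{3} \right)}}{9} + \frac{4 \sqrt{6} \operatorname{atan}{\left(\frac{\sqrt{6} s}{2} \right)}}{3} is an antiderivative of f.
Check: d/ds[- \frac{s^{2} \log{\left(s^{2} + \frac{2}{3} \right)}}{3} + \frac{s^{2}}{3} + 2 s \log{\left(s^{2} + \frac{2}{3} \right)} - 4 s - \frac{2 \log{\left(s^{2} + \frac{2}{3} \right)}}{9} + \frac{4 \sqrt{6} \operatorname{atan}{\left(\frac{\sqrt{6} s}{2} \right)}}{3}] = - \frac{2 s \log{\left(s^{2} + \frac{2}{3} \right)}}{3} + 2 \log{\left(s^{2} + \frac{2}{3} \right)}, which equals f(s).
F(1) = - \frac{11}{3} + \frac{13 \log{\left(\frac{5}{3} \right)}}{9} + \frac{4 \sqrt{6} \operatorname{atan}{\left(\frac{\sqrt{6}}{2} \right)}}{3}; F(0) = - \frac{2 \log{\left(\frac{2}{3} \right)}}{9}.
Integral = F(1) - F(0) = - \frac{11}{3} + \frac{2 \log{\left(\frac{2}{3} \right)}}{9} + \frac{13 \log{\left(\frac{5}{3} \right)}}{9} + \frac{4 \sqrt{6} \operatorname{atan}{\left(\frac{\sqrt{6}}{2} \right)}}{3}.

Antiderivative: F(s) = - \frac{s^{2} \log{\left(s^{2} + \frac{2}{3} \right)}}{3} + \frac{s^{2}}{3} + 2 s \log{\left(s^{2} + \frac{2}{3} \right)} - 4 s - \frac{2 \log{\left(s^{2} + \frac{2}{3} \right)}}{9} + \frac{4 \sqrt{6} \operatorname{atan}{\left(\frac{\sqrt{6} s}{2} \right)}}{3}; value = - \frac{11}{3} + \frac{2 \log{\left(\frac{2}{3} \right)}}{9} + \frac{13 \log{\left(\frac{5}{3} \right)}}{9} + \frac{4 \sqrt{6} \operatorname{atan}{\left(\frac{\sqrt{6}}{2} \right)}}{3}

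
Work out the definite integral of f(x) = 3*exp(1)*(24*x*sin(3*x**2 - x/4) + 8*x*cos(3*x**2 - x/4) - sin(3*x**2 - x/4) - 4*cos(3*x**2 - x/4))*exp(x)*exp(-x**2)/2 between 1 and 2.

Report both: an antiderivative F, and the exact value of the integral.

Recognize the product-rule pattern: f = u'v + uv' with u = -6*cos(3*x**2 - x/4), v = exp(-x**2 + x + 1), so integration by parts undoes it.
F(x) = -6*exp(-x**2 + x + 1)*cos(3*x**2 - x/4) is an antiderivative of f.
Check: d/dx[-6*exp(-x**2 + x + 1)*cos(3*x**2 - x/4)] = 36*exp(1)*x*exp(x)*exp(-x**2)*sin(3*x**2 - x/4) + 12*exp(1)*x*exp(x)*exp(-x**2)*cos(3*x**2 - x/4) - 3*exp(1)*exp(x)*exp(-x**2)*sin(3*x**2 - x/4)/2 - 6*exp(1)*exp(x)*exp(-x**2)*cos(3*x**2 - x/4), which equals f(x).
F(2) = -6*exp(-1)*cos(23/2); F(1) = -6*exp(1)*cos(11/4).
Integral = F(2) - F(1) = 6*exp(1)*cos(11/4) - 6*exp(-1)*cos(23/2).

Antiderivative: F(x) = -6*exp(-x**2 + x + 1)*cos(3*x**2 - x/4); value = 6*exp(1)*cos(11/4) - 6*exp(-1)*cos(23/2)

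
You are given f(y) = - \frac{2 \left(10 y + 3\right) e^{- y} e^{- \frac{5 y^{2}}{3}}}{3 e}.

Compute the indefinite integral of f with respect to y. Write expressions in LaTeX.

F(y) = 2 e^{- \frac{5 y^{2}}{3} - y - 1} + C

The substitution u = - \frac{5 y^{2}}{3} - y - 1 works: f is exactly (dF/du)*(du/dy) for that inner function.
Check: d/dy[2 e^{- \frac{5 y^{2}}{3} - y - 1}] = \frac{\left(- 20 y - 6\right) e^{- y} e^{- \frac{5 y^{2}}{3}}}{3 e}, which equals f(y).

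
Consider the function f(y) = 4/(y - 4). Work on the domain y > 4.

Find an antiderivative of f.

An antiderivative is F(y) = 4*log(y/2 - 2).

For F(y) to be correct the identity F'(y) - f(y) = 0 must hold.
Check: d/dy[4*log(y/2 - 2)] = 4/(y - 4) = f(y).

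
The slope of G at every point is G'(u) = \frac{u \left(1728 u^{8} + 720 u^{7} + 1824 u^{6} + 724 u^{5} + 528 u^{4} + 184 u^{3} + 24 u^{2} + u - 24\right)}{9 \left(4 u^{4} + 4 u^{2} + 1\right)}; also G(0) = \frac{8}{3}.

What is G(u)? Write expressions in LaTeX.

A first test for any G(u): its u-derivative must equal the given G'(u).
A general antiderivative is - \left(- 2 u^{2} - \frac{u}{3}\right)^{3} + \frac{1}{3 u^{2} + \frac{3}{2}} + C.
The condition gives C = \frac{8}{3} - (\frac{2}{3}) = 2.
So G(u) = \frac{432 u^{8} + 216 u^{7} + 252 u^{6} + 110 u^{5} + 18 u^{4} + u^{3} + 108 u^{2} + 72}{54 u^{2} + 27}.
Check: d/du[\frac{432 u^{8} + 216 u^{7} + 252 u^{6} + 110 u^{5} + 18 u^{4} + u^{3} + 108 u^{2} + 72}{54 u^{2} + 27}] = \frac{1728 u^{9} + 720 u^{8} + 1824 u^{7} + 724 u^{6} + 528 u^{5} + 184 u^{4} + 24 u^{3} + u^{2} - 24 u}{36 u^{4} + 36 u^{2} + 9}, which equals G'(u).

G(u) = \frac{432 u^{8} + 216 u^{7} + 252 u^{6} + 110 u^{5} + 18 u^{4} + u^{3} + 108 u^{2} + 72}{54 u^{2} + 27}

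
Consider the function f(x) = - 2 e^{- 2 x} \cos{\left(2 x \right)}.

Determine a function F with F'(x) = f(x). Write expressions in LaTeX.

Since d/dx undoes antidifferentiation here, F'(x) = f(x) is required of F(x).
Check: d/dx[\frac{\left(- \sin{\left(2 x \right)} + \cos{\left(2 x \right)}\right) e^{- 2 x}}{2}] = - 2 e^{- 2 x} \cos{\left(2 x \right)} = f(x).

An antiderivative is F(x) = \frac{\left(- \sin{\left(2 x \right)} + \cos{\left(2 x \right)}\right) e^{- 2 x}}{2}.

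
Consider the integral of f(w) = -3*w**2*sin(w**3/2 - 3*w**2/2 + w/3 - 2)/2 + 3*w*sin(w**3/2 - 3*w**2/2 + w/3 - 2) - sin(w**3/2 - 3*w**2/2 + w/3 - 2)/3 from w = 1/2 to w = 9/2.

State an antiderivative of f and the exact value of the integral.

Antiderivative: F(w) = cos(w**3/2 - 3*w**2/2 + w/3 - 2); value = cos(235/16) - cos(103/48)

The substitution u = w**3/2 - 3*w**2/2 + w/3 - 2 works: f is exactly (dF/du)*(du/dw) for that inner function.
F(w) = cos(w**3/2 - 3*w**2/2 + w/3 - 2) is an antiderivative of f.
Check: d/dw[cos(w**3/2 - 3*w**2/2 + w/3 - 2)] = -3*w**2*sin(w**3/2 - 3*w**2/2 + w/3 - 2)/2 + 3*w*sin(w**3/2 - 3*w**2/2 + w/3 - 2) - sin(w**3/2 - 3*w**2/2 + w/3 - 2)/3 = f(w).
F(9/2) = cos(235/16); F(1/2) = cos(103/48).
Integral = F(9/2) - F(1/2) = cos(235/16) - cos(103/48).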